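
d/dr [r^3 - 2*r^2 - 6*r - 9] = 3*r^2 - 4*r - 6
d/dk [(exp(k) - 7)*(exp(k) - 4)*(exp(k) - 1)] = 3*(exp(2*k) - 8*exp(k) + 13)*exp(k)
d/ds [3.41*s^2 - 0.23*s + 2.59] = 6.82*s - 0.23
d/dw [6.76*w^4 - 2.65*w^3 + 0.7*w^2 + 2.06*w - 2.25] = 27.04*w^3 - 7.95*w^2 + 1.4*w + 2.06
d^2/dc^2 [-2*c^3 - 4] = -12*c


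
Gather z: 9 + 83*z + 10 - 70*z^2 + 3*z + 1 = -70*z^2 + 86*z + 20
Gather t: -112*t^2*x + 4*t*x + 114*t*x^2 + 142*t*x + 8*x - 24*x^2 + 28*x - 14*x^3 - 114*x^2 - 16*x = -112*t^2*x + t*(114*x^2 + 146*x) - 14*x^3 - 138*x^2 + 20*x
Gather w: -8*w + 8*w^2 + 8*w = 8*w^2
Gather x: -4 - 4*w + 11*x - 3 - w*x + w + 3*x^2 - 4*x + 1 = -3*w + 3*x^2 + x*(7 - w) - 6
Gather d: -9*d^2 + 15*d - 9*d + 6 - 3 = -9*d^2 + 6*d + 3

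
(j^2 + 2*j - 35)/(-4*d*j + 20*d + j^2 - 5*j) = (-j - 7)/(4*d - j)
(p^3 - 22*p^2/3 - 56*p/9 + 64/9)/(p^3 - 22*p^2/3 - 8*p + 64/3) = (9*p^2 + 6*p - 8)/(3*(3*p^2 + 2*p - 8))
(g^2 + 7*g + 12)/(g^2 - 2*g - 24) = (g + 3)/(g - 6)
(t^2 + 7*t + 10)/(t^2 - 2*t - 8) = (t + 5)/(t - 4)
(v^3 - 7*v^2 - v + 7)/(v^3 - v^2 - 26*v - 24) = (v^2 - 8*v + 7)/(v^2 - 2*v - 24)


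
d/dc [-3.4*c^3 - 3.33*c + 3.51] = -10.2*c^2 - 3.33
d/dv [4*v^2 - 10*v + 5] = 8*v - 10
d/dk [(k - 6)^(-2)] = -2/(k - 6)^3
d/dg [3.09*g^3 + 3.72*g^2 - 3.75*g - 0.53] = 9.27*g^2 + 7.44*g - 3.75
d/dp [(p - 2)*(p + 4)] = 2*p + 2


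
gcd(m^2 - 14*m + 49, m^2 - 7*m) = m - 7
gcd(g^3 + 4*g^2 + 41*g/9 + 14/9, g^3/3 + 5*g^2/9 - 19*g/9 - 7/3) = g + 1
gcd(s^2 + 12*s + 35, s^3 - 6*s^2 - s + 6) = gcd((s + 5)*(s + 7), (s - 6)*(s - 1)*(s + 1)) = 1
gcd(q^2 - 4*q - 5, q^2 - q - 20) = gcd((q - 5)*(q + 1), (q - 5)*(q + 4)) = q - 5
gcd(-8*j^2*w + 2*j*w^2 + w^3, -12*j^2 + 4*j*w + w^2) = -2*j + w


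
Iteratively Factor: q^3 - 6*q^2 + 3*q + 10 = (q - 5)*(q^2 - q - 2) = (q - 5)*(q - 2)*(q + 1)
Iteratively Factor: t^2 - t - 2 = (t - 2)*(t + 1)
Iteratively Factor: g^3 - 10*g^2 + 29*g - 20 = (g - 5)*(g^2 - 5*g + 4) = (g - 5)*(g - 4)*(g - 1)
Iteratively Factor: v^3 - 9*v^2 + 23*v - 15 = (v - 1)*(v^2 - 8*v + 15) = (v - 3)*(v - 1)*(v - 5)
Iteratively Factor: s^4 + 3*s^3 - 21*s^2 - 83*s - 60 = (s - 5)*(s^3 + 8*s^2 + 19*s + 12) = (s - 5)*(s + 4)*(s^2 + 4*s + 3) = (s - 5)*(s + 1)*(s + 4)*(s + 3)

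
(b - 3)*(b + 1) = b^2 - 2*b - 3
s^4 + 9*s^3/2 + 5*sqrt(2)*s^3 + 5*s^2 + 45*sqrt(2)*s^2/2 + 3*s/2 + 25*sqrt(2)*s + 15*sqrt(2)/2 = (s + 1/2)*(s + 1)*(s + 3)*(s + 5*sqrt(2))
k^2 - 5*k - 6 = (k - 6)*(k + 1)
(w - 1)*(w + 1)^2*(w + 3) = w^4 + 4*w^3 + 2*w^2 - 4*w - 3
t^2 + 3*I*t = t*(t + 3*I)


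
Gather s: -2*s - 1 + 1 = -2*s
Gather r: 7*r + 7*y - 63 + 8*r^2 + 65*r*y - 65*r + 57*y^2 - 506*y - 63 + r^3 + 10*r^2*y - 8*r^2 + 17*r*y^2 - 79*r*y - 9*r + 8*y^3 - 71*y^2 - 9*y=r^3 + 10*r^2*y + r*(17*y^2 - 14*y - 67) + 8*y^3 - 14*y^2 - 508*y - 126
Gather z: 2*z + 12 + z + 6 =3*z + 18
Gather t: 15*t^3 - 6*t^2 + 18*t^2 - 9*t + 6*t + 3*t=15*t^3 + 12*t^2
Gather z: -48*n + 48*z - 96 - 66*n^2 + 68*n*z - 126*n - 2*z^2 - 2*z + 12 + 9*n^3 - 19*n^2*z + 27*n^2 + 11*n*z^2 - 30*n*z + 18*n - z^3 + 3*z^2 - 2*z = 9*n^3 - 39*n^2 - 156*n - z^3 + z^2*(11*n + 1) + z*(-19*n^2 + 38*n + 44) - 84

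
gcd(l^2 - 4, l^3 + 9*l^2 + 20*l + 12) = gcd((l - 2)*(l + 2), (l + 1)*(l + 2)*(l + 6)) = l + 2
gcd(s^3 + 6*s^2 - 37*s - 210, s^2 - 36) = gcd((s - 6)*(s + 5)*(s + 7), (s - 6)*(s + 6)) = s - 6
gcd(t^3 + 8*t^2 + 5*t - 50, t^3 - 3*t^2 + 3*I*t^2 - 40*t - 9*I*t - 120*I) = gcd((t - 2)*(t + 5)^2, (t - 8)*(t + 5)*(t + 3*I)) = t + 5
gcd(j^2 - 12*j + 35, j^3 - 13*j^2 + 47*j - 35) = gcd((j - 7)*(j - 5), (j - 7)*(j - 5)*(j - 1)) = j^2 - 12*j + 35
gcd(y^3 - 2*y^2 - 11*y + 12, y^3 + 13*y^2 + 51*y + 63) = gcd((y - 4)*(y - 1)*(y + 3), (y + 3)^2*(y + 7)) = y + 3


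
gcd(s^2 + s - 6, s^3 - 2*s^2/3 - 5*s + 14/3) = s - 2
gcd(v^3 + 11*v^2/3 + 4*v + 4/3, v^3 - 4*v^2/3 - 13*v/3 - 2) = v^2 + 5*v/3 + 2/3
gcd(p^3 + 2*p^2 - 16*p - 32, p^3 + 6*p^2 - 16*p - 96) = p^2 - 16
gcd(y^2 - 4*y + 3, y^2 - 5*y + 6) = y - 3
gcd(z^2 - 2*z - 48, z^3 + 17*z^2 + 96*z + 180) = z + 6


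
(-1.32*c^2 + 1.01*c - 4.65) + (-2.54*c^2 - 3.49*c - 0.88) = -3.86*c^2 - 2.48*c - 5.53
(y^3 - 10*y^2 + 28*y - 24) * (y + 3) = y^4 - 7*y^3 - 2*y^2 + 60*y - 72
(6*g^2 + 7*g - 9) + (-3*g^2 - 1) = 3*g^2 + 7*g - 10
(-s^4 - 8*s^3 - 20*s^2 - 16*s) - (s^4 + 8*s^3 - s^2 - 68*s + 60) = -2*s^4 - 16*s^3 - 19*s^2 + 52*s - 60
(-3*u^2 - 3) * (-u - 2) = 3*u^3 + 6*u^2 + 3*u + 6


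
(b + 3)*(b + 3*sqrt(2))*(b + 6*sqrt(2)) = b^3 + 3*b^2 + 9*sqrt(2)*b^2 + 36*b + 27*sqrt(2)*b + 108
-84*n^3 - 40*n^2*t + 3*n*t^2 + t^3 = (-6*n + t)*(2*n + t)*(7*n + t)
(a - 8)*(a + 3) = a^2 - 5*a - 24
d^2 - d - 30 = (d - 6)*(d + 5)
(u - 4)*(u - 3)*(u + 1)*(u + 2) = u^4 - 4*u^3 - 7*u^2 + 22*u + 24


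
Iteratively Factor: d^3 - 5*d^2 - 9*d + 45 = (d + 3)*(d^2 - 8*d + 15) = (d - 3)*(d + 3)*(d - 5)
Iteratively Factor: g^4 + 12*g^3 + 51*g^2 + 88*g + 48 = (g + 3)*(g^3 + 9*g^2 + 24*g + 16) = (g + 1)*(g + 3)*(g^2 + 8*g + 16) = (g + 1)*(g + 3)*(g + 4)*(g + 4)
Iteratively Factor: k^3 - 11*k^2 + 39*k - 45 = (k - 3)*(k^2 - 8*k + 15) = (k - 3)^2*(k - 5)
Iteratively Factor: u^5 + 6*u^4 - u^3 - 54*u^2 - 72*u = (u)*(u^4 + 6*u^3 - u^2 - 54*u - 72) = u*(u + 2)*(u^3 + 4*u^2 - 9*u - 36) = u*(u + 2)*(u + 4)*(u^2 - 9) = u*(u - 3)*(u + 2)*(u + 4)*(u + 3)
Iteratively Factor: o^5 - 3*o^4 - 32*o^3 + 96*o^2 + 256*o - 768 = (o + 4)*(o^4 - 7*o^3 - 4*o^2 + 112*o - 192) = (o - 4)*(o + 4)*(o^3 - 3*o^2 - 16*o + 48) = (o - 4)^2*(o + 4)*(o^2 + o - 12) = (o - 4)^2*(o - 3)*(o + 4)*(o + 4)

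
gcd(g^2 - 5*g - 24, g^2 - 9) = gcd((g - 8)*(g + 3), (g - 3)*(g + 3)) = g + 3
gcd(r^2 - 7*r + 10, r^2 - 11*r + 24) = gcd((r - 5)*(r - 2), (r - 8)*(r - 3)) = 1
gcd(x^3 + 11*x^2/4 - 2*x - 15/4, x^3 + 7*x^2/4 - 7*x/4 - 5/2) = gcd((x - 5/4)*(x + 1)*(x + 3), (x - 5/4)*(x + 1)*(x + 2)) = x^2 - x/4 - 5/4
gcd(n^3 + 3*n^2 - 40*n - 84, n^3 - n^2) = 1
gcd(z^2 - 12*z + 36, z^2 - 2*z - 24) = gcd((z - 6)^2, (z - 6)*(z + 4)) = z - 6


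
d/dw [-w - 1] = -1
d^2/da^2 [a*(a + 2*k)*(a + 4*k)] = 6*a + 12*k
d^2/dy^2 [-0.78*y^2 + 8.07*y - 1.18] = -1.56000000000000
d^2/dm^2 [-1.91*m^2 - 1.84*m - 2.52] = -3.82000000000000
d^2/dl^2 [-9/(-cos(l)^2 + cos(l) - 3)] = 9*(4*(1 - cos(l)^2)^2 - 9*cos(l)^2 + 27*cos(l)/4 - 3*cos(3*l)/4)/(-cos(l)^2 + cos(l) - 3)^3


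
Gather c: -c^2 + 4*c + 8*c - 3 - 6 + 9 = -c^2 + 12*c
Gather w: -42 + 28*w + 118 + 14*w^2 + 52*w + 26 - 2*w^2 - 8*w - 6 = 12*w^2 + 72*w + 96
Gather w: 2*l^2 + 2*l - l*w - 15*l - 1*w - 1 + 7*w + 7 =2*l^2 - 13*l + w*(6 - l) + 6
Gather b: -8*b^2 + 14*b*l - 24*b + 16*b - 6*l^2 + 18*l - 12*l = -8*b^2 + b*(14*l - 8) - 6*l^2 + 6*l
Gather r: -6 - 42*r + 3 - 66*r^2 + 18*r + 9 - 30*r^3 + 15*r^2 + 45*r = -30*r^3 - 51*r^2 + 21*r + 6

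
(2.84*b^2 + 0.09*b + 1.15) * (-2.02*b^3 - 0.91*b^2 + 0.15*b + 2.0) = -5.7368*b^5 - 2.7662*b^4 - 1.9789*b^3 + 4.647*b^2 + 0.3525*b + 2.3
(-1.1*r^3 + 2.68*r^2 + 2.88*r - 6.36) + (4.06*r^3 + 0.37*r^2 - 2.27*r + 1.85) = 2.96*r^3 + 3.05*r^2 + 0.61*r - 4.51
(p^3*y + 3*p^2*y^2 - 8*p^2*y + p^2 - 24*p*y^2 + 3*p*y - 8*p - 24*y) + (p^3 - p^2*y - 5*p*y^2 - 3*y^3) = p^3*y + p^3 + 3*p^2*y^2 - 9*p^2*y + p^2 - 29*p*y^2 + 3*p*y - 8*p - 3*y^3 - 24*y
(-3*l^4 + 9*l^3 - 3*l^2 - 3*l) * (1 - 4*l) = 12*l^5 - 39*l^4 + 21*l^3 + 9*l^2 - 3*l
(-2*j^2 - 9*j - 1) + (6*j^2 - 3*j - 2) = 4*j^2 - 12*j - 3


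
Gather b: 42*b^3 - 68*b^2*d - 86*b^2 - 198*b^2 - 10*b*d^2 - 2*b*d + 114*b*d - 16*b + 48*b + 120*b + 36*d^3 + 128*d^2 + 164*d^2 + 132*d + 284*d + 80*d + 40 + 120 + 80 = 42*b^3 + b^2*(-68*d - 284) + b*(-10*d^2 + 112*d + 152) + 36*d^3 + 292*d^2 + 496*d + 240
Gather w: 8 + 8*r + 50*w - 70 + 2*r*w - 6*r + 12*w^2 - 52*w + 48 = 2*r + 12*w^2 + w*(2*r - 2) - 14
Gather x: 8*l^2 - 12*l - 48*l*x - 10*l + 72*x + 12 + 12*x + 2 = 8*l^2 - 22*l + x*(84 - 48*l) + 14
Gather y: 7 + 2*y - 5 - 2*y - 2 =0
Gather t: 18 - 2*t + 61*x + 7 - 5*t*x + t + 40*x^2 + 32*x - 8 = t*(-5*x - 1) + 40*x^2 + 93*x + 17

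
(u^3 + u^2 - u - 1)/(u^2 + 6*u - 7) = (u^2 + 2*u + 1)/(u + 7)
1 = 1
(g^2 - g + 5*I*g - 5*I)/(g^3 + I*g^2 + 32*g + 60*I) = (g - 1)/(g^2 - 4*I*g + 12)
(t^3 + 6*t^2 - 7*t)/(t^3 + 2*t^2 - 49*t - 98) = t*(t - 1)/(t^2 - 5*t - 14)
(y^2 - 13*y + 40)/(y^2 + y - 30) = (y - 8)/(y + 6)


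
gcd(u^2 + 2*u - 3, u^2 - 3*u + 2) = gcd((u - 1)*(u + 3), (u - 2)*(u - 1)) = u - 1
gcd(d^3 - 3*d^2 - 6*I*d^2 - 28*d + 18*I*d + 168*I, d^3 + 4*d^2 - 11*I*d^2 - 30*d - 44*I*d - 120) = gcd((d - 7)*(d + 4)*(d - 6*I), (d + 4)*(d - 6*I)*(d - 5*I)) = d^2 + d*(4 - 6*I) - 24*I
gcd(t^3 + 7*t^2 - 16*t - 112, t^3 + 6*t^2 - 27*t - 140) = t^2 + 11*t + 28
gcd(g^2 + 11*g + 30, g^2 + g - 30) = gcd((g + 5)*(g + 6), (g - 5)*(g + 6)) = g + 6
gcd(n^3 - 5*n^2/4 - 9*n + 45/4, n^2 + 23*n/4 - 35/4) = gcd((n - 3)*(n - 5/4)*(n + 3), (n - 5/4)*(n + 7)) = n - 5/4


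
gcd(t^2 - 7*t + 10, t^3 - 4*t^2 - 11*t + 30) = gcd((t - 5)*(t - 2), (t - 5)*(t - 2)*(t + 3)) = t^2 - 7*t + 10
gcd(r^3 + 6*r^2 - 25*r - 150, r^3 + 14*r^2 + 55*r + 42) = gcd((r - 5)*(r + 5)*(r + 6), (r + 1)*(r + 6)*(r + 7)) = r + 6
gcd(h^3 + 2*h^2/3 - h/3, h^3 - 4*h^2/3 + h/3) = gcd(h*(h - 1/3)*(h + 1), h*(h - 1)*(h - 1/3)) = h^2 - h/3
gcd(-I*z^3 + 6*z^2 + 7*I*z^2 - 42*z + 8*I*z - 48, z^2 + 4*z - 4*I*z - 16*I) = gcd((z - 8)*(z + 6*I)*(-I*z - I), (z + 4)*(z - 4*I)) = 1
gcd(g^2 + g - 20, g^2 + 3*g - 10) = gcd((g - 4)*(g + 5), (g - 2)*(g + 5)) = g + 5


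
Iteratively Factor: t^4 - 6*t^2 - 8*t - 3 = (t + 1)*(t^3 - t^2 - 5*t - 3) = (t + 1)^2*(t^2 - 2*t - 3) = (t - 3)*(t + 1)^2*(t + 1)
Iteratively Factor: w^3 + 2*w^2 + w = (w)*(w^2 + 2*w + 1) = w*(w + 1)*(w + 1)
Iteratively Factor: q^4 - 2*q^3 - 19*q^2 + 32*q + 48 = (q + 1)*(q^3 - 3*q^2 - 16*q + 48) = (q + 1)*(q + 4)*(q^2 - 7*q + 12) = (q - 3)*(q + 1)*(q + 4)*(q - 4)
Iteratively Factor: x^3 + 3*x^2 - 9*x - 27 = (x + 3)*(x^2 - 9) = (x + 3)^2*(x - 3)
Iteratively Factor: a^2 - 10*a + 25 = (a - 5)*(a - 5)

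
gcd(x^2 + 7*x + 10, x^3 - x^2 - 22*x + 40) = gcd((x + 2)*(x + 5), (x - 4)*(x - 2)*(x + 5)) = x + 5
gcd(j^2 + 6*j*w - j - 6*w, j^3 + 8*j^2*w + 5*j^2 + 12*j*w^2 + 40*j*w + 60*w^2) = j + 6*w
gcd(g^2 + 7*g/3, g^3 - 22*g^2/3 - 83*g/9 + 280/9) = g + 7/3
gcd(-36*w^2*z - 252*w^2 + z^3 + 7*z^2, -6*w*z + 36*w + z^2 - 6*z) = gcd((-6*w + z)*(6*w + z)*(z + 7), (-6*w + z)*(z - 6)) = -6*w + z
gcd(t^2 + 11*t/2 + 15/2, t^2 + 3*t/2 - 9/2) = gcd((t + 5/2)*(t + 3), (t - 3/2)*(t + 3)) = t + 3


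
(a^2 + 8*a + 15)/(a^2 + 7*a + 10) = (a + 3)/(a + 2)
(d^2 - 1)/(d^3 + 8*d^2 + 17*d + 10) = (d - 1)/(d^2 + 7*d + 10)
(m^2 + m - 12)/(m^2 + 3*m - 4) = (m - 3)/(m - 1)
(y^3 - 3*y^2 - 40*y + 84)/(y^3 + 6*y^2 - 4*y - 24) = (y - 7)/(y + 2)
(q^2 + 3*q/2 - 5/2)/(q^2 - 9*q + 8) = (q + 5/2)/(q - 8)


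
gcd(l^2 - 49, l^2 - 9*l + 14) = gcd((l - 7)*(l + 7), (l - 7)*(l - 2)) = l - 7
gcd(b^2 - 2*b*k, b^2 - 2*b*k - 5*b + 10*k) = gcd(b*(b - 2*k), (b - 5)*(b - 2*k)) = b - 2*k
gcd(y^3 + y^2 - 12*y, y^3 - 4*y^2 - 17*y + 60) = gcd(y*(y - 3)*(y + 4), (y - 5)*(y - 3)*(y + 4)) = y^2 + y - 12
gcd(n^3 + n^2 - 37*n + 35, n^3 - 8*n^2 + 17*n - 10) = n^2 - 6*n + 5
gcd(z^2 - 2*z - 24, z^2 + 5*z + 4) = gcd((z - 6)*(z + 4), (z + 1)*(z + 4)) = z + 4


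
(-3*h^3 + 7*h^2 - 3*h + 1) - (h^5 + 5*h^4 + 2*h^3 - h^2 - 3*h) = -h^5 - 5*h^4 - 5*h^3 + 8*h^2 + 1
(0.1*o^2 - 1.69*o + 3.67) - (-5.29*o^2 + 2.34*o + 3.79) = 5.39*o^2 - 4.03*o - 0.12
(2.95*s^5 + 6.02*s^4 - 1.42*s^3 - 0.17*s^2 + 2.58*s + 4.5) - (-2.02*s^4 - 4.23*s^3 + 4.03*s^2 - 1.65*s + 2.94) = 2.95*s^5 + 8.04*s^4 + 2.81*s^3 - 4.2*s^2 + 4.23*s + 1.56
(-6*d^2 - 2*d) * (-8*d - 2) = 48*d^3 + 28*d^2 + 4*d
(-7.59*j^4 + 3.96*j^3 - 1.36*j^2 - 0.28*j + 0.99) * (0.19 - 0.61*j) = 4.6299*j^5 - 3.8577*j^4 + 1.582*j^3 - 0.0876*j^2 - 0.6571*j + 0.1881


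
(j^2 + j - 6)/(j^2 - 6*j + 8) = (j + 3)/(j - 4)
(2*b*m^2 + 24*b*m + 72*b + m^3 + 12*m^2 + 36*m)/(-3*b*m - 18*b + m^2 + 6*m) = (-2*b*m - 12*b - m^2 - 6*m)/(3*b - m)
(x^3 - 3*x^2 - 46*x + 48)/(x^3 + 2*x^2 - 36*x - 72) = (x^2 - 9*x + 8)/(x^2 - 4*x - 12)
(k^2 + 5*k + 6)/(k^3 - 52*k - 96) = (k + 3)/(k^2 - 2*k - 48)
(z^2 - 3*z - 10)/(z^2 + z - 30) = (z + 2)/(z + 6)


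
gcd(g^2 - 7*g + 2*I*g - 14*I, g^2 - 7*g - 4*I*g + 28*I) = g - 7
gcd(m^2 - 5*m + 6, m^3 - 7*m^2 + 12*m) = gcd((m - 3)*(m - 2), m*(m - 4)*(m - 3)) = m - 3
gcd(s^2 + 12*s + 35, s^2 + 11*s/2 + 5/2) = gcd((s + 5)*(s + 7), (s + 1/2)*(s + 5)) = s + 5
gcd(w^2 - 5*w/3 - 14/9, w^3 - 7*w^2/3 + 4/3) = w + 2/3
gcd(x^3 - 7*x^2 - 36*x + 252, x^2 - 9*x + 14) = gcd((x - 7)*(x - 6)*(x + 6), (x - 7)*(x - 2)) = x - 7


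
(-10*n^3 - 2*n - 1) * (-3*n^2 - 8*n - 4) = 30*n^5 + 80*n^4 + 46*n^3 + 19*n^2 + 16*n + 4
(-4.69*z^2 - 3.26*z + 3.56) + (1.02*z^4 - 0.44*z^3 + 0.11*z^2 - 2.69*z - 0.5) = 1.02*z^4 - 0.44*z^3 - 4.58*z^2 - 5.95*z + 3.06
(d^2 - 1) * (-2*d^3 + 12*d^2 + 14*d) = -2*d^5 + 12*d^4 + 16*d^3 - 12*d^2 - 14*d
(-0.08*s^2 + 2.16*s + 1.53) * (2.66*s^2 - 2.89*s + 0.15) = -0.2128*s^4 + 5.9768*s^3 - 2.1846*s^2 - 4.0977*s + 0.2295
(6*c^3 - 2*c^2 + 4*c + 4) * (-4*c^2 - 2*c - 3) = -24*c^5 - 4*c^4 - 30*c^3 - 18*c^2 - 20*c - 12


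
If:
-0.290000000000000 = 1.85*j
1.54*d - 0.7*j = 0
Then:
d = -0.07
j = -0.16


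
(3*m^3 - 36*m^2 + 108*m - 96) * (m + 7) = 3*m^4 - 15*m^3 - 144*m^2 + 660*m - 672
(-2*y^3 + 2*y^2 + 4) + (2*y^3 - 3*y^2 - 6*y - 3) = -y^2 - 6*y + 1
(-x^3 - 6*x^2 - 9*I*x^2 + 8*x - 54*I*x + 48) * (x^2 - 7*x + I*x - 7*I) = -x^5 + x^4 - 10*I*x^4 + 59*x^3 + 10*I*x^3 - 17*x^2 + 428*I*x^2 - 714*x - 8*I*x - 336*I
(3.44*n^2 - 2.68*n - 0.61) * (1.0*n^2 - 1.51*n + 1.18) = 3.44*n^4 - 7.8744*n^3 + 7.496*n^2 - 2.2413*n - 0.7198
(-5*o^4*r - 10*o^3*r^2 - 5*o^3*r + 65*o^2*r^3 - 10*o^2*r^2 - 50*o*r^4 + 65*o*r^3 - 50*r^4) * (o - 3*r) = -5*o^5*r + 5*o^4*r^2 - 5*o^4*r + 95*o^3*r^3 + 5*o^3*r^2 - 245*o^2*r^4 + 95*o^2*r^3 + 150*o*r^5 - 245*o*r^4 + 150*r^5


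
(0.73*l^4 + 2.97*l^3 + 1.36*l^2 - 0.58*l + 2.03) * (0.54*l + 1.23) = 0.3942*l^5 + 2.5017*l^4 + 4.3875*l^3 + 1.3596*l^2 + 0.3828*l + 2.4969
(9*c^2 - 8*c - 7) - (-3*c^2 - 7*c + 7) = 12*c^2 - c - 14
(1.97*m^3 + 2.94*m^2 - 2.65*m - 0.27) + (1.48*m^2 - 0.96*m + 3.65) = 1.97*m^3 + 4.42*m^2 - 3.61*m + 3.38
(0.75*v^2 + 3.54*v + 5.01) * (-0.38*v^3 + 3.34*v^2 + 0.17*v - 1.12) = -0.285*v^5 + 1.1598*v^4 + 10.0473*v^3 + 16.4952*v^2 - 3.1131*v - 5.6112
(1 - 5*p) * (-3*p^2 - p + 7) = 15*p^3 + 2*p^2 - 36*p + 7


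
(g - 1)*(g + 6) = g^2 + 5*g - 6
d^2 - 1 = (d - 1)*(d + 1)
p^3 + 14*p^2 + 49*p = p*(p + 7)^2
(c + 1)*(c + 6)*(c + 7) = c^3 + 14*c^2 + 55*c + 42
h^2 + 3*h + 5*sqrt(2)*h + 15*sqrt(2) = (h + 3)*(h + 5*sqrt(2))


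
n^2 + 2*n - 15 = (n - 3)*(n + 5)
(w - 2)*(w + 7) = w^2 + 5*w - 14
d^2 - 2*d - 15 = (d - 5)*(d + 3)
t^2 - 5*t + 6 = (t - 3)*(t - 2)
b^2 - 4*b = b*(b - 4)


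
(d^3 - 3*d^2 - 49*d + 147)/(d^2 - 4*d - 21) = (d^2 + 4*d - 21)/(d + 3)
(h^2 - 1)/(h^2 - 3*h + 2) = (h + 1)/(h - 2)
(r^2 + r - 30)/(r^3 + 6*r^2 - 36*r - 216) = (r - 5)/(r^2 - 36)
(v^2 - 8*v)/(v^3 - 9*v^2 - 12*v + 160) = v/(v^2 - v - 20)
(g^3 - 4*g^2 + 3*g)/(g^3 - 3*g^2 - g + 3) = g/(g + 1)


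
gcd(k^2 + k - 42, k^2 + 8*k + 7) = k + 7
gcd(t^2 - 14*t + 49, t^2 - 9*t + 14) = t - 7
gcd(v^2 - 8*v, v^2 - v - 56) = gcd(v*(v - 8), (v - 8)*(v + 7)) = v - 8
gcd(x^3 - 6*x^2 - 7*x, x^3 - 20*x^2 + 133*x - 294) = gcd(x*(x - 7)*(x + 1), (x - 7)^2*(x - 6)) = x - 7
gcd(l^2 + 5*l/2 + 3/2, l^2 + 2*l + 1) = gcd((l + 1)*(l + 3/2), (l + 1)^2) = l + 1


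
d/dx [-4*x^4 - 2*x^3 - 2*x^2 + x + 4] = -16*x^3 - 6*x^2 - 4*x + 1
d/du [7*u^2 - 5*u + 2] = 14*u - 5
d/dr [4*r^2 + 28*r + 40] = 8*r + 28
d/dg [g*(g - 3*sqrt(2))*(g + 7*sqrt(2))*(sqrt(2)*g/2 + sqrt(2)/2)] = 2*sqrt(2)*g^3 + 3*sqrt(2)*g^2/2 + 12*g^2 - 42*sqrt(2)*g + 8*g - 21*sqrt(2)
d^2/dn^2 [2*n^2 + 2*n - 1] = 4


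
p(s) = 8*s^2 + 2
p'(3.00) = 48.00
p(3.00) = 74.00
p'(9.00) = 144.00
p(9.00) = 650.00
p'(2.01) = 32.16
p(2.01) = 34.32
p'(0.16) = 2.56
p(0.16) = 2.20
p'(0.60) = 9.60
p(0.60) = 4.88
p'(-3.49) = -55.84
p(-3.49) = 99.44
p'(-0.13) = -2.08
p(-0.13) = 2.14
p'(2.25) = 36.00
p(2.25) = 42.50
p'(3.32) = 53.12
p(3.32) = 90.18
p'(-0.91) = -14.56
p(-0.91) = 8.62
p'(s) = 16*s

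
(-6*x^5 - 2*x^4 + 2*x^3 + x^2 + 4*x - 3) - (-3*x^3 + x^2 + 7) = -6*x^5 - 2*x^4 + 5*x^3 + 4*x - 10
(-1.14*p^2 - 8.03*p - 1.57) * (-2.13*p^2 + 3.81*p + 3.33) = 2.4282*p^4 + 12.7605*p^3 - 31.0464*p^2 - 32.7216*p - 5.2281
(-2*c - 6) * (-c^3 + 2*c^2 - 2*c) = 2*c^4 + 2*c^3 - 8*c^2 + 12*c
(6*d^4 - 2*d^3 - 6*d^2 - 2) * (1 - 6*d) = -36*d^5 + 18*d^4 + 34*d^3 - 6*d^2 + 12*d - 2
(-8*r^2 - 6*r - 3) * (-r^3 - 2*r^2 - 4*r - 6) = 8*r^5 + 22*r^4 + 47*r^3 + 78*r^2 + 48*r + 18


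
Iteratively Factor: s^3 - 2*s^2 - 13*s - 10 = (s - 5)*(s^2 + 3*s + 2) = (s - 5)*(s + 1)*(s + 2)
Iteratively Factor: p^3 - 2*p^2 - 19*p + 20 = (p + 4)*(p^2 - 6*p + 5) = (p - 1)*(p + 4)*(p - 5)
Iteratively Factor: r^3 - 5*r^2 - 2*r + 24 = (r - 3)*(r^2 - 2*r - 8) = (r - 3)*(r + 2)*(r - 4)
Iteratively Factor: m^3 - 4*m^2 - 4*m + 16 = (m + 2)*(m^2 - 6*m + 8) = (m - 2)*(m + 2)*(m - 4)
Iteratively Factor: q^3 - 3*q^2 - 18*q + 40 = (q + 4)*(q^2 - 7*q + 10) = (q - 5)*(q + 4)*(q - 2)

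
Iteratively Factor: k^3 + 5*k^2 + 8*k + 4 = (k + 1)*(k^2 + 4*k + 4) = (k + 1)*(k + 2)*(k + 2)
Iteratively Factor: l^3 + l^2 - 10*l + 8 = (l - 2)*(l^2 + 3*l - 4) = (l - 2)*(l - 1)*(l + 4)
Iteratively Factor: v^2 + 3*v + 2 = (v + 1)*(v + 2)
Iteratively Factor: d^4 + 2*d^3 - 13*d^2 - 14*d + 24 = (d + 4)*(d^3 - 2*d^2 - 5*d + 6) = (d - 3)*(d + 4)*(d^2 + d - 2) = (d - 3)*(d + 2)*(d + 4)*(d - 1)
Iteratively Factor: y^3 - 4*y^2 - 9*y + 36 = (y + 3)*(y^2 - 7*y + 12) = (y - 3)*(y + 3)*(y - 4)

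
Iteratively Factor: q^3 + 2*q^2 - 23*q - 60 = (q - 5)*(q^2 + 7*q + 12) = (q - 5)*(q + 4)*(q + 3)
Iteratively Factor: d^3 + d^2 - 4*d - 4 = (d + 2)*(d^2 - d - 2) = (d + 1)*(d + 2)*(d - 2)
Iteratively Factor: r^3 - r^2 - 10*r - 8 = (r + 2)*(r^2 - 3*r - 4) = (r + 1)*(r + 2)*(r - 4)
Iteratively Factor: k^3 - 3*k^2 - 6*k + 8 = (k - 4)*(k^2 + k - 2) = (k - 4)*(k + 2)*(k - 1)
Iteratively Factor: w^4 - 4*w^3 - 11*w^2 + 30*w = (w + 3)*(w^3 - 7*w^2 + 10*w) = (w - 5)*(w + 3)*(w^2 - 2*w) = w*(w - 5)*(w + 3)*(w - 2)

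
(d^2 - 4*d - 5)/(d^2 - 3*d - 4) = (d - 5)/(d - 4)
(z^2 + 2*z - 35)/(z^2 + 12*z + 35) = (z - 5)/(z + 5)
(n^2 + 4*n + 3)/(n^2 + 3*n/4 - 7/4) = 4*(n^2 + 4*n + 3)/(4*n^2 + 3*n - 7)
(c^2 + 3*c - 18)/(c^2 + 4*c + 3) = (c^2 + 3*c - 18)/(c^2 + 4*c + 3)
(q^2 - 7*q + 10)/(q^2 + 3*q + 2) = (q^2 - 7*q + 10)/(q^2 + 3*q + 2)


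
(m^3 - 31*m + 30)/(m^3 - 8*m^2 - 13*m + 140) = (m^2 + 5*m - 6)/(m^2 - 3*m - 28)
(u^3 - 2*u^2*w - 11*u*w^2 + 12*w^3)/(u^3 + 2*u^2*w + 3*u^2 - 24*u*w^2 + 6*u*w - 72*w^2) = (u^2 + 2*u*w - 3*w^2)/(u^2 + 6*u*w + 3*u + 18*w)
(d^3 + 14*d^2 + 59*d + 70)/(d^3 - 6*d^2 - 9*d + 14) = (d^2 + 12*d + 35)/(d^2 - 8*d + 7)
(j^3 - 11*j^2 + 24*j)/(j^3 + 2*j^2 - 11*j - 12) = j*(j - 8)/(j^2 + 5*j + 4)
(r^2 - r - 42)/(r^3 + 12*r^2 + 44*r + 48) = (r - 7)/(r^2 + 6*r + 8)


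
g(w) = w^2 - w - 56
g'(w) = 2*w - 1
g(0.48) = -56.25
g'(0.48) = -0.04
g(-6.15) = -12.03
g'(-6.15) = -13.30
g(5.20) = -34.16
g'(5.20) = 9.40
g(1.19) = -55.77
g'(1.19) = 1.38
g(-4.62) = -30.04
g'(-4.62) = -10.24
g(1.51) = -55.23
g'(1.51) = 2.02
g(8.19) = 2.89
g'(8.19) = 15.38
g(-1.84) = -50.77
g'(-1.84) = -4.68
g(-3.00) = -44.00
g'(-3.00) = -7.00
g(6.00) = -26.00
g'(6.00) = 11.00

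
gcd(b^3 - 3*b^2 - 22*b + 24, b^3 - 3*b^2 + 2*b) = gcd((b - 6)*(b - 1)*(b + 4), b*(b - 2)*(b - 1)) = b - 1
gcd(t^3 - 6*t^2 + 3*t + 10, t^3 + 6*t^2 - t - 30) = t - 2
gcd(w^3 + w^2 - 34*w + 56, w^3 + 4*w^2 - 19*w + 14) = w^2 + 5*w - 14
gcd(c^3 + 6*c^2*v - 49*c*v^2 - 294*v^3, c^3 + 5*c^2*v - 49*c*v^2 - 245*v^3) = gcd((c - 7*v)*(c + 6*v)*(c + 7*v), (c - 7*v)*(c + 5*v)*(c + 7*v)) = -c^2 + 49*v^2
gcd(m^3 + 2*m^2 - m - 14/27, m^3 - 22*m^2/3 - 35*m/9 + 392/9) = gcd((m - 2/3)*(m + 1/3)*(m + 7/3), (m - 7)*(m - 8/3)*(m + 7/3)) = m + 7/3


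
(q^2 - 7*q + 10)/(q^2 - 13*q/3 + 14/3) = 3*(q - 5)/(3*q - 7)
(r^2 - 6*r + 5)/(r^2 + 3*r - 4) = (r - 5)/(r + 4)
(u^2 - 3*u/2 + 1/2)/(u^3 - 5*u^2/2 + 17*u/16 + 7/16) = 8*(2*u - 1)/(16*u^2 - 24*u - 7)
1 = 1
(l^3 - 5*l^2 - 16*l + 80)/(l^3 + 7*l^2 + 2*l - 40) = (l^2 - 9*l + 20)/(l^2 + 3*l - 10)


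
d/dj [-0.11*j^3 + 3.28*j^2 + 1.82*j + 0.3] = -0.33*j^2 + 6.56*j + 1.82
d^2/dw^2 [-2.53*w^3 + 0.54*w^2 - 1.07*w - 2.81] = 1.08 - 15.18*w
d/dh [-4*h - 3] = -4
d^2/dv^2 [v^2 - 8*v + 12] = 2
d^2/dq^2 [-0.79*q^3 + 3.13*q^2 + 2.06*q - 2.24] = 6.26 - 4.74*q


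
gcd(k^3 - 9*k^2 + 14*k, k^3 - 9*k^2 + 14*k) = k^3 - 9*k^2 + 14*k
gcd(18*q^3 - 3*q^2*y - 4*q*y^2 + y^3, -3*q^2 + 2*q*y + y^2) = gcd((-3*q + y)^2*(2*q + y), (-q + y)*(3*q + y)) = 1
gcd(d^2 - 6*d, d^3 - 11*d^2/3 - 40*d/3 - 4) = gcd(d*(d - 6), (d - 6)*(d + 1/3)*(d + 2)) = d - 6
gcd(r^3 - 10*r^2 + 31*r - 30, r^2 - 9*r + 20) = r - 5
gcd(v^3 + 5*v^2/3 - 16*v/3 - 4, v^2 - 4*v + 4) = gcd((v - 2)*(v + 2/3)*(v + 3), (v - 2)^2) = v - 2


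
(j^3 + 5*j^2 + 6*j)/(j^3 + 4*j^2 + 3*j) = (j + 2)/(j + 1)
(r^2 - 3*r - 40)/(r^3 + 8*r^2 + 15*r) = (r - 8)/(r*(r + 3))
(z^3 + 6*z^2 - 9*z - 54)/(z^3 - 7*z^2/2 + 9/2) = 2*(z^2 + 9*z + 18)/(2*z^2 - z - 3)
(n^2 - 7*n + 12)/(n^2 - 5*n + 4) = (n - 3)/(n - 1)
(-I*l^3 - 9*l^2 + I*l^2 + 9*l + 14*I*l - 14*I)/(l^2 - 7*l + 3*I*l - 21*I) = (-I*l^3 + l^2*(-9 + I) + l*(9 + 14*I) - 14*I)/(l^2 + l*(-7 + 3*I) - 21*I)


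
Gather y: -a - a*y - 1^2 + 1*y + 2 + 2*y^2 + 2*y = -a + 2*y^2 + y*(3 - a) + 1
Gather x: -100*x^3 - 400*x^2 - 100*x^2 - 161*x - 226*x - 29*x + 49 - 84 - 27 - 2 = -100*x^3 - 500*x^2 - 416*x - 64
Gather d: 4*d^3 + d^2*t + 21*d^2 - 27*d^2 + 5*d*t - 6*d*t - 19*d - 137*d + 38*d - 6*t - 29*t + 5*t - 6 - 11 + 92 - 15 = 4*d^3 + d^2*(t - 6) + d*(-t - 118) - 30*t + 60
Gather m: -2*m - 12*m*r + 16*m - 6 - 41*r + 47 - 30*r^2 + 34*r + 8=m*(14 - 12*r) - 30*r^2 - 7*r + 49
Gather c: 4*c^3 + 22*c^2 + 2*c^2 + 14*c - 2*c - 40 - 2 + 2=4*c^3 + 24*c^2 + 12*c - 40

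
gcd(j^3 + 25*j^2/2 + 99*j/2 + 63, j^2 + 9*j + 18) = j^2 + 9*j + 18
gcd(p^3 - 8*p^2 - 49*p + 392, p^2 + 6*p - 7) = p + 7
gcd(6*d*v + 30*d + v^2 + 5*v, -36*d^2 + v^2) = 6*d + v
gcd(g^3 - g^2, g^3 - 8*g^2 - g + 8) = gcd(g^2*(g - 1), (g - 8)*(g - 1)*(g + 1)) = g - 1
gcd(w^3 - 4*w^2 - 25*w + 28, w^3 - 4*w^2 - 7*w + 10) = w - 1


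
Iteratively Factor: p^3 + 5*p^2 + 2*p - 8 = (p - 1)*(p^2 + 6*p + 8) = (p - 1)*(p + 4)*(p + 2)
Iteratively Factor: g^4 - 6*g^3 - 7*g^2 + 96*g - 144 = (g - 3)*(g^3 - 3*g^2 - 16*g + 48) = (g - 4)*(g - 3)*(g^2 + g - 12) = (g - 4)*(g - 3)*(g + 4)*(g - 3)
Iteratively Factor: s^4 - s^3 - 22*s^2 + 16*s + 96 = (s - 4)*(s^3 + 3*s^2 - 10*s - 24) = (s - 4)*(s + 4)*(s^2 - s - 6) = (s - 4)*(s - 3)*(s + 4)*(s + 2)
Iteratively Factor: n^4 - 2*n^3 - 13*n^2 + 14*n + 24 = (n + 1)*(n^3 - 3*n^2 - 10*n + 24) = (n + 1)*(n + 3)*(n^2 - 6*n + 8) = (n - 4)*(n + 1)*(n + 3)*(n - 2)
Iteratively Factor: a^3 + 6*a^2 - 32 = (a + 4)*(a^2 + 2*a - 8) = (a + 4)^2*(a - 2)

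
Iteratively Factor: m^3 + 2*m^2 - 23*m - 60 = (m - 5)*(m^2 + 7*m + 12) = (m - 5)*(m + 4)*(m + 3)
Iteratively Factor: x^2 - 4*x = (x - 4)*(x)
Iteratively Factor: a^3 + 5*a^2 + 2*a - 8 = (a + 2)*(a^2 + 3*a - 4) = (a + 2)*(a + 4)*(a - 1)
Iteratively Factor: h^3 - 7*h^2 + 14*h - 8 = (h - 2)*(h^2 - 5*h + 4) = (h - 4)*(h - 2)*(h - 1)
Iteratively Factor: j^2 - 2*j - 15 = (j + 3)*(j - 5)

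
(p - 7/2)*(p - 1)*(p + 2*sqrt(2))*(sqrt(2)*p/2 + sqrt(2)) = sqrt(2)*p^4/2 - 5*sqrt(2)*p^3/4 + 2*p^3 - 5*p^2 - 11*sqrt(2)*p^2/4 - 11*p + 7*sqrt(2)*p/2 + 14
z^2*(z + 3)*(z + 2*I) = z^4 + 3*z^3 + 2*I*z^3 + 6*I*z^2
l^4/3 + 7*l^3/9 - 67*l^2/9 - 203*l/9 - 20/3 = (l/3 + 1)*(l - 5)*(l + 1/3)*(l + 4)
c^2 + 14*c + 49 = (c + 7)^2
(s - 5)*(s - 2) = s^2 - 7*s + 10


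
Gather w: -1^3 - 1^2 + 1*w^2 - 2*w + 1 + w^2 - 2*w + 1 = 2*w^2 - 4*w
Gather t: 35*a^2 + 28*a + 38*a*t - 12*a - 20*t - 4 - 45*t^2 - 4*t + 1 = 35*a^2 + 16*a - 45*t^2 + t*(38*a - 24) - 3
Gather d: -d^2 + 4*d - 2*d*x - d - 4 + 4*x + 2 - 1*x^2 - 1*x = -d^2 + d*(3 - 2*x) - x^2 + 3*x - 2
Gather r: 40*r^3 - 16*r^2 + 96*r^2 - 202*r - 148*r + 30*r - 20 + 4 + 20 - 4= 40*r^3 + 80*r^2 - 320*r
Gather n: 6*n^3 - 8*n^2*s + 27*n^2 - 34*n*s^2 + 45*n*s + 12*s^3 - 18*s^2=6*n^3 + n^2*(27 - 8*s) + n*(-34*s^2 + 45*s) + 12*s^3 - 18*s^2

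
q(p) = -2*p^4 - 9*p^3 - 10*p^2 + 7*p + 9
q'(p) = -8*p^3 - 27*p^2 - 20*p + 7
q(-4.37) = -190.86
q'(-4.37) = 246.41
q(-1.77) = -4.44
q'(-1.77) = 2.17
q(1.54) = -48.06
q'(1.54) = -117.05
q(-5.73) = -822.24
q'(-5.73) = 740.17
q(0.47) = 9.05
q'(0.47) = -9.19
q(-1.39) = -3.35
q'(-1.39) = 4.12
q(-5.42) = -615.67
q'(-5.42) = 596.00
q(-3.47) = -49.63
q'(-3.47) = 85.55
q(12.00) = -58371.00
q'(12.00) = -17945.00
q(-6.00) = -1041.00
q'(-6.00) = 883.00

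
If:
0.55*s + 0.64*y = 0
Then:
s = -1.16363636363636*y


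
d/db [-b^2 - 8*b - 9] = -2*b - 8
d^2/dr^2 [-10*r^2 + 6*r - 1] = -20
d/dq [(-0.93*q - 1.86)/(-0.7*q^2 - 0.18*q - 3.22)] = (-0.651*q^2 - 2.604*q + 2.6598)/(0.49*q^4 + 0.252*q^3 + 4.5404*q^2 + 1.1592*q + 10.3684)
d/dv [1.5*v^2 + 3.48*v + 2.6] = 3.0*v + 3.48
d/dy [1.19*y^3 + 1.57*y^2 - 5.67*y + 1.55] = 3.57*y^2 + 3.14*y - 5.67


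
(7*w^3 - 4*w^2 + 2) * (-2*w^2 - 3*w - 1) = -14*w^5 - 13*w^4 + 5*w^3 - 6*w - 2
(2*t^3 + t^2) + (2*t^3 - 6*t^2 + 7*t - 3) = 4*t^3 - 5*t^2 + 7*t - 3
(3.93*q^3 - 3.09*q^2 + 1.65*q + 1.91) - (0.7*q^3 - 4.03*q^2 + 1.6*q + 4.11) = 3.23*q^3 + 0.94*q^2 + 0.0499999999999998*q - 2.2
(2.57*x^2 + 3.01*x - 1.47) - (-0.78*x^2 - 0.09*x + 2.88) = 3.35*x^2 + 3.1*x - 4.35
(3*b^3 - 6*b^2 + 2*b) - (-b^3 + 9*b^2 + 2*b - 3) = 4*b^3 - 15*b^2 + 3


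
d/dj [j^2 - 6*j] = 2*j - 6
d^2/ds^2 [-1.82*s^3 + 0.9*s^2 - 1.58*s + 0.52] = 1.8 - 10.92*s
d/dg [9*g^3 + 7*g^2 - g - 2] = 27*g^2 + 14*g - 1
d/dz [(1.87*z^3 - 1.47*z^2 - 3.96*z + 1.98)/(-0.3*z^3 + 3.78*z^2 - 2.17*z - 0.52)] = (-2.22044604925031e-16*z^5 + 6.6276*z^4 - 10.4918*z^3 + 17.0235*z^2 - 13.44*z + 6.3558)/(0.09*z^6 - 2.268*z^5 + 15.5904*z^4 - 16.0932*z^3 + 0.7777*z^2 + 2.2568*z + 0.2704)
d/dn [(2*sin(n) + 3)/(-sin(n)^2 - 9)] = 2*(sin(n)^2 + 3*sin(n) - 9)*cos(n)/(sin(n)^2 + 9)^2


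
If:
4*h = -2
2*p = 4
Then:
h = -1/2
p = 2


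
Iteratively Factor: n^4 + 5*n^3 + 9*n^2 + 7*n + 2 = (n + 1)*(n^3 + 4*n^2 + 5*n + 2) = (n + 1)^2*(n^2 + 3*n + 2) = (n + 1)^3*(n + 2)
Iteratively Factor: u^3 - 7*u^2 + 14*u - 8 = (u - 1)*(u^2 - 6*u + 8) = (u - 4)*(u - 1)*(u - 2)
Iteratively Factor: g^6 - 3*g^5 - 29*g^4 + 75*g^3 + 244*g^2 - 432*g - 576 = (g + 1)*(g^5 - 4*g^4 - 25*g^3 + 100*g^2 + 144*g - 576) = (g - 4)*(g + 1)*(g^4 - 25*g^2 + 144) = (g - 4)*(g + 1)*(g + 3)*(g^3 - 3*g^2 - 16*g + 48) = (g - 4)*(g + 1)*(g + 3)*(g + 4)*(g^2 - 7*g + 12) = (g - 4)^2*(g + 1)*(g + 3)*(g + 4)*(g - 3)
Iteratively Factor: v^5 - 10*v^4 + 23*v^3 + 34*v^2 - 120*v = (v + 2)*(v^4 - 12*v^3 + 47*v^2 - 60*v) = (v - 3)*(v + 2)*(v^3 - 9*v^2 + 20*v) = (v - 4)*(v - 3)*(v + 2)*(v^2 - 5*v) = v*(v - 4)*(v - 3)*(v + 2)*(v - 5)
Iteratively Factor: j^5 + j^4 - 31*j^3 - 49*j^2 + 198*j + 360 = (j + 4)*(j^4 - 3*j^3 - 19*j^2 + 27*j + 90) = (j + 3)*(j + 4)*(j^3 - 6*j^2 - j + 30) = (j - 5)*(j + 3)*(j + 4)*(j^2 - j - 6) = (j - 5)*(j + 2)*(j + 3)*(j + 4)*(j - 3)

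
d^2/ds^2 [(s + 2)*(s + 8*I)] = 2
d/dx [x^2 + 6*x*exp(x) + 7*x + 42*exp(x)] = 6*x*exp(x) + 2*x + 48*exp(x) + 7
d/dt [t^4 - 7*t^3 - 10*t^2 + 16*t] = 4*t^3 - 21*t^2 - 20*t + 16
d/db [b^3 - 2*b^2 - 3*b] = 3*b^2 - 4*b - 3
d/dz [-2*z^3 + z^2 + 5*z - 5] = -6*z^2 + 2*z + 5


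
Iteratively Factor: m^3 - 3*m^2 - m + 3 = (m - 3)*(m^2 - 1) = (m - 3)*(m + 1)*(m - 1)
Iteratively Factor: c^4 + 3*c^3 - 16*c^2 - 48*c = (c)*(c^3 + 3*c^2 - 16*c - 48) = c*(c - 4)*(c^2 + 7*c + 12) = c*(c - 4)*(c + 4)*(c + 3)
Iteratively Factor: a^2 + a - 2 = (a - 1)*(a + 2)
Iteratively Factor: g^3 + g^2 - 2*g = (g + 2)*(g^2 - g) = (g - 1)*(g + 2)*(g)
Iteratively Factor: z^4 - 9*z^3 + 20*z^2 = (z)*(z^3 - 9*z^2 + 20*z) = z^2*(z^2 - 9*z + 20) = z^2*(z - 5)*(z - 4)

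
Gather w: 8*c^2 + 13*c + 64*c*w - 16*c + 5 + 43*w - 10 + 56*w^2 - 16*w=8*c^2 - 3*c + 56*w^2 + w*(64*c + 27) - 5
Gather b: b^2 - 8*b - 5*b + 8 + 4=b^2 - 13*b + 12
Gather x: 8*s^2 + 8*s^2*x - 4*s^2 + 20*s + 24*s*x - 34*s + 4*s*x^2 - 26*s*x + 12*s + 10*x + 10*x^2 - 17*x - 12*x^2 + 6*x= 4*s^2 - 2*s + x^2*(4*s - 2) + x*(8*s^2 - 2*s - 1)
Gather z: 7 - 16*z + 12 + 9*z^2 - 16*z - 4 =9*z^2 - 32*z + 15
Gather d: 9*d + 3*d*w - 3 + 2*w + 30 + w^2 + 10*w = d*(3*w + 9) + w^2 + 12*w + 27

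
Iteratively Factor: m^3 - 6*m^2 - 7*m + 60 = (m - 4)*(m^2 - 2*m - 15) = (m - 4)*(m + 3)*(m - 5)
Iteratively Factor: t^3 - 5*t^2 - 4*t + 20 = (t + 2)*(t^2 - 7*t + 10) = (t - 5)*(t + 2)*(t - 2)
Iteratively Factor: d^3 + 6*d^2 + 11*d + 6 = (d + 3)*(d^2 + 3*d + 2) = (d + 1)*(d + 3)*(d + 2)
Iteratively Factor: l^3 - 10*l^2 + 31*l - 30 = (l - 3)*(l^2 - 7*l + 10) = (l - 3)*(l - 2)*(l - 5)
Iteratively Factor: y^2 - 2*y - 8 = (y + 2)*(y - 4)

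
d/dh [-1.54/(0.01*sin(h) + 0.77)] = 0.0154*cos(h)/(0.01*sin(h) + 0.77)^2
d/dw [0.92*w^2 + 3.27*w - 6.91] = 1.84*w + 3.27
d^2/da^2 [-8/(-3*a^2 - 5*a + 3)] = 16*(-9*a^2 - 15*a + (6*a + 5)^2 + 9)/(3*a^2 + 5*a - 3)^3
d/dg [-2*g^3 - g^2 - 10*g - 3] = -6*g^2 - 2*g - 10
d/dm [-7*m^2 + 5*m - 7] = 5 - 14*m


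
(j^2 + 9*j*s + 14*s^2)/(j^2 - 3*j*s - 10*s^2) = (-j - 7*s)/(-j + 5*s)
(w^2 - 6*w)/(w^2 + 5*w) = (w - 6)/(w + 5)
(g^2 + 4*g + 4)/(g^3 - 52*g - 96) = (g + 2)/(g^2 - 2*g - 48)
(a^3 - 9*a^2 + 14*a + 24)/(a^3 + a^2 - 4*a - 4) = (a^2 - 10*a + 24)/(a^2 - 4)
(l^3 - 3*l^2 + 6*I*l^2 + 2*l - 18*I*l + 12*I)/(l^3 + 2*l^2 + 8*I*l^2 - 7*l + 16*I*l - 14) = (l^3 + l^2*(-3 + 6*I) + l*(2 - 18*I) + 12*I)/(l^3 + l^2*(2 + 8*I) + l*(-7 + 16*I) - 14)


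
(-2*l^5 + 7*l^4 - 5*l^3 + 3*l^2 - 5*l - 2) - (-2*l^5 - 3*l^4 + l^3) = 10*l^4 - 6*l^3 + 3*l^2 - 5*l - 2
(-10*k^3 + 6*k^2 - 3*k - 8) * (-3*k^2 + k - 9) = 30*k^5 - 28*k^4 + 105*k^3 - 33*k^2 + 19*k + 72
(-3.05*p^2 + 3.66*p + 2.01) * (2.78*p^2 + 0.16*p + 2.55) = -8.479*p^4 + 9.6868*p^3 - 1.6041*p^2 + 9.6546*p + 5.1255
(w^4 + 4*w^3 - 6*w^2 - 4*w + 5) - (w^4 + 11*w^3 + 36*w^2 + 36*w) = -7*w^3 - 42*w^2 - 40*w + 5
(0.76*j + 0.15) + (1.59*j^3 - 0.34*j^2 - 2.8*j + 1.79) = 1.59*j^3 - 0.34*j^2 - 2.04*j + 1.94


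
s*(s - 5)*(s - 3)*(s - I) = s^4 - 8*s^3 - I*s^3 + 15*s^2 + 8*I*s^2 - 15*I*s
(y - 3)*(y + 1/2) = y^2 - 5*y/2 - 3/2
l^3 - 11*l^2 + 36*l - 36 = (l - 6)*(l - 3)*(l - 2)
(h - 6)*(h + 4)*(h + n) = h^3 + h^2*n - 2*h^2 - 2*h*n - 24*h - 24*n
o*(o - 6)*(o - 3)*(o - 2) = o^4 - 11*o^3 + 36*o^2 - 36*o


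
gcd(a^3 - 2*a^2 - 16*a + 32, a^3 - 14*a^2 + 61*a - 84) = a - 4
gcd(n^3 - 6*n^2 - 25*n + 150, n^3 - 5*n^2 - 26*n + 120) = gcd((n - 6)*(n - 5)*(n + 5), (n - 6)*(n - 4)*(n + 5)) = n^2 - n - 30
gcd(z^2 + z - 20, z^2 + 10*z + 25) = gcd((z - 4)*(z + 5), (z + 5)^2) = z + 5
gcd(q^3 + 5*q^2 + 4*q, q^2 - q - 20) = q + 4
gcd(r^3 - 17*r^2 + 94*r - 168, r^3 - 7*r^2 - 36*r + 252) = r^2 - 13*r + 42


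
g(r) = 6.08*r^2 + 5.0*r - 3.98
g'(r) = 12.16*r + 5.0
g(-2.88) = 32.05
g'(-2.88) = -30.02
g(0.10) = -3.42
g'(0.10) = 6.22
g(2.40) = 43.04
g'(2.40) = 34.18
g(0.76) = 3.33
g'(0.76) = 14.24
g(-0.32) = -4.96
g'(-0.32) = 1.11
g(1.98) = 29.76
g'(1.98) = 29.08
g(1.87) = 26.63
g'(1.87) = 27.74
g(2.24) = 37.73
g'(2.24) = 32.24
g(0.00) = -3.98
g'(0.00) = 5.00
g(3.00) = 65.74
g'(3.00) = 41.48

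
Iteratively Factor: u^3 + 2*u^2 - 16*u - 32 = (u - 4)*(u^2 + 6*u + 8) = (u - 4)*(u + 4)*(u + 2)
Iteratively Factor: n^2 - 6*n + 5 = (n - 5)*(n - 1)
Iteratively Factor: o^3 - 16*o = (o)*(o^2 - 16) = o*(o + 4)*(o - 4)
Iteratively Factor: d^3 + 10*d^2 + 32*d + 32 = (d + 2)*(d^2 + 8*d + 16) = (d + 2)*(d + 4)*(d + 4)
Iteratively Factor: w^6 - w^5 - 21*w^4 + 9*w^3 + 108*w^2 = (w - 4)*(w^5 + 3*w^4 - 9*w^3 - 27*w^2) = w*(w - 4)*(w^4 + 3*w^3 - 9*w^2 - 27*w) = w*(w - 4)*(w - 3)*(w^3 + 6*w^2 + 9*w) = w*(w - 4)*(w - 3)*(w + 3)*(w^2 + 3*w) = w*(w - 4)*(w - 3)*(w + 3)^2*(w)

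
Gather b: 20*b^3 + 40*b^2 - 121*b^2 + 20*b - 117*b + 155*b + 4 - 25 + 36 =20*b^3 - 81*b^2 + 58*b + 15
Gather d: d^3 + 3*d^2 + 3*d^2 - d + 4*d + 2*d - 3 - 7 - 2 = d^3 + 6*d^2 + 5*d - 12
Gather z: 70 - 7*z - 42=28 - 7*z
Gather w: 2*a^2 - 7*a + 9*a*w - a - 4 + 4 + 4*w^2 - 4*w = 2*a^2 - 8*a + 4*w^2 + w*(9*a - 4)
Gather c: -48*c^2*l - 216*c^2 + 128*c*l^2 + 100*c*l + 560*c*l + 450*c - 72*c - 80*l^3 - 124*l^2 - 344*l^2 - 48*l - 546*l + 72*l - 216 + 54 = c^2*(-48*l - 216) + c*(128*l^2 + 660*l + 378) - 80*l^3 - 468*l^2 - 522*l - 162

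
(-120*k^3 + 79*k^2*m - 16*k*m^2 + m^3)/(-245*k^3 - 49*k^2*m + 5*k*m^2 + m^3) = (120*k^3 - 79*k^2*m + 16*k*m^2 - m^3)/(245*k^3 + 49*k^2*m - 5*k*m^2 - m^3)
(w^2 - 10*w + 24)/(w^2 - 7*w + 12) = (w - 6)/(w - 3)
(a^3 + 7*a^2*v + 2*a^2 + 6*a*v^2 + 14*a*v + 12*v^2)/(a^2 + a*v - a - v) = (a^2 + 6*a*v + 2*a + 12*v)/(a - 1)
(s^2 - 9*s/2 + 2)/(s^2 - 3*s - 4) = (s - 1/2)/(s + 1)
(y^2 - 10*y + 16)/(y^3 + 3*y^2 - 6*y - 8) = (y - 8)/(y^2 + 5*y + 4)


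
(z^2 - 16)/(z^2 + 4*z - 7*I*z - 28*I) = (z - 4)/(z - 7*I)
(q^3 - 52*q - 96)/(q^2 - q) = (q^3 - 52*q - 96)/(q*(q - 1))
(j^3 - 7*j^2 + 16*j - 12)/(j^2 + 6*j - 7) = (j^3 - 7*j^2 + 16*j - 12)/(j^2 + 6*j - 7)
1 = 1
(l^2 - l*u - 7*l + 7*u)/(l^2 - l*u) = (l - 7)/l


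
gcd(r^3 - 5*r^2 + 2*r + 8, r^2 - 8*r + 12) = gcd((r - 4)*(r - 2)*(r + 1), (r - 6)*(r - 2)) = r - 2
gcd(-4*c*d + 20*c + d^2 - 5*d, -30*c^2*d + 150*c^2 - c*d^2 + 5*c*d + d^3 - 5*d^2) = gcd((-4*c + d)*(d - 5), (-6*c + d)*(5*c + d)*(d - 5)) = d - 5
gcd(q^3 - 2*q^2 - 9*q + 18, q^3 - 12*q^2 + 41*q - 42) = q^2 - 5*q + 6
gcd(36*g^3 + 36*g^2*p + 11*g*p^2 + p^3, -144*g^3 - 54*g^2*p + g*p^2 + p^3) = 18*g^2 + 9*g*p + p^2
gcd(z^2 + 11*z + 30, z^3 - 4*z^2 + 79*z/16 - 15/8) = 1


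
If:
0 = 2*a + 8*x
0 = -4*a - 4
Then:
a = -1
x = 1/4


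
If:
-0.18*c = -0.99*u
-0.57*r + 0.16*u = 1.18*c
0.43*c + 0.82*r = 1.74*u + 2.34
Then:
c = -1.52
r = 3.06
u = -0.28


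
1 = 1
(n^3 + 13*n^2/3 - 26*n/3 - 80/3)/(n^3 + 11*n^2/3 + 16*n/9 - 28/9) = 3*(3*n^2 + 7*n - 40)/(9*n^2 + 15*n - 14)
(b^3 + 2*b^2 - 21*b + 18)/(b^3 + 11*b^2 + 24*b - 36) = (b - 3)/(b + 6)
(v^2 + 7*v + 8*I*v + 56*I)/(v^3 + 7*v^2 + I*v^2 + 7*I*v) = (v + 8*I)/(v*(v + I))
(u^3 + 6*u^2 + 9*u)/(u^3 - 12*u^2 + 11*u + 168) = u*(u + 3)/(u^2 - 15*u + 56)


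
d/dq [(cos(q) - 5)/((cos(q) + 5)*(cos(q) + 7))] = (cos(q)^2 - 10*cos(q) - 95)*sin(q)/((cos(q) + 5)^2*(cos(q) + 7)^2)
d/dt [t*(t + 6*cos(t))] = -6*t*sin(t) + 2*t + 6*cos(t)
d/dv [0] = 0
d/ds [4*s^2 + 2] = 8*s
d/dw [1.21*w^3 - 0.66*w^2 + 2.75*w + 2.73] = 3.63*w^2 - 1.32*w + 2.75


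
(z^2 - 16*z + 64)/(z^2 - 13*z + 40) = (z - 8)/(z - 5)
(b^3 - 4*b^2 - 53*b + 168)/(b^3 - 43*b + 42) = (b^2 - 11*b + 24)/(b^2 - 7*b + 6)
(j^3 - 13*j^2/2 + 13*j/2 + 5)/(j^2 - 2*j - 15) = (j^2 - 3*j/2 - 1)/(j + 3)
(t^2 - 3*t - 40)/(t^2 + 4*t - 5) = (t - 8)/(t - 1)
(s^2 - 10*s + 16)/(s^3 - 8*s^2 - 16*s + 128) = (s - 2)/(s^2 - 16)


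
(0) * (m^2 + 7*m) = 0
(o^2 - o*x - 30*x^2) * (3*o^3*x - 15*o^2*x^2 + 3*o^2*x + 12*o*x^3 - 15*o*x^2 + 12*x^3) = 3*o^5*x - 18*o^4*x^2 + 3*o^4*x - 63*o^3*x^3 - 18*o^3*x^2 + 438*o^2*x^4 - 63*o^2*x^3 - 360*o*x^5 + 438*o*x^4 - 360*x^5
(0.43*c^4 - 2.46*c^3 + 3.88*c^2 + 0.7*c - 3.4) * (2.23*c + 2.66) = 0.9589*c^5 - 4.342*c^4 + 2.1088*c^3 + 11.8818*c^2 - 5.72*c - 9.044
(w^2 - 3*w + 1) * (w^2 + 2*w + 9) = w^4 - w^3 + 4*w^2 - 25*w + 9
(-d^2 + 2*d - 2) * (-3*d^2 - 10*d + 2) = 3*d^4 + 4*d^3 - 16*d^2 + 24*d - 4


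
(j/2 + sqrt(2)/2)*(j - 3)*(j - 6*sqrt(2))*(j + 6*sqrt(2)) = j^4/2 - 3*j^3/2 + sqrt(2)*j^3/2 - 36*j^2 - 3*sqrt(2)*j^2/2 - 36*sqrt(2)*j + 108*j + 108*sqrt(2)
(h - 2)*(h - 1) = h^2 - 3*h + 2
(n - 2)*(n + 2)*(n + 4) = n^3 + 4*n^2 - 4*n - 16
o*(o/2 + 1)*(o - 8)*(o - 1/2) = o^4/2 - 13*o^3/4 - 13*o^2/2 + 4*o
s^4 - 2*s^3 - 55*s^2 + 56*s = s*(s - 8)*(s - 1)*(s + 7)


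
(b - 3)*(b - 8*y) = b^2 - 8*b*y - 3*b + 24*y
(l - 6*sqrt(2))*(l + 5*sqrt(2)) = l^2 - sqrt(2)*l - 60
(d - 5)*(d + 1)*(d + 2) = d^3 - 2*d^2 - 13*d - 10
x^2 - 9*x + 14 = (x - 7)*(x - 2)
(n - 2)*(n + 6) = n^2 + 4*n - 12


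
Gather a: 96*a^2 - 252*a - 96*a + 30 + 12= 96*a^2 - 348*a + 42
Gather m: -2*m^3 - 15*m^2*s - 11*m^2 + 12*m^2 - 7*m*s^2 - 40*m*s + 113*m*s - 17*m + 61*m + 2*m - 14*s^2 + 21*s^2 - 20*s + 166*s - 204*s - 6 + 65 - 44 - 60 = -2*m^3 + m^2*(1 - 15*s) + m*(-7*s^2 + 73*s + 46) + 7*s^2 - 58*s - 45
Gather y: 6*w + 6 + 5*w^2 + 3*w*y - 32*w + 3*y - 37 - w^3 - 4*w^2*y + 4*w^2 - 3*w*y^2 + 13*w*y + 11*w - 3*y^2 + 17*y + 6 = -w^3 + 9*w^2 - 15*w + y^2*(-3*w - 3) + y*(-4*w^2 + 16*w + 20) - 25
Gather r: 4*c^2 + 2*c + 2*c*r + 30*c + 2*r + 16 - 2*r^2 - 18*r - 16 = 4*c^2 + 32*c - 2*r^2 + r*(2*c - 16)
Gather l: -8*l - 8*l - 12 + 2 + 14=4 - 16*l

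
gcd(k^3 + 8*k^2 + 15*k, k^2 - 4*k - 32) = 1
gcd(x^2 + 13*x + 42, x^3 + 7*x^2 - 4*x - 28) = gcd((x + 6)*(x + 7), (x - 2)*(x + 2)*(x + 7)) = x + 7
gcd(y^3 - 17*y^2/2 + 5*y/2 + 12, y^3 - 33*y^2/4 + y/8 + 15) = y^2 - 19*y/2 + 12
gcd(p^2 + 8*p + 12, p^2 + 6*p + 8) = p + 2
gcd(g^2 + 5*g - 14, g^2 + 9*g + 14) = g + 7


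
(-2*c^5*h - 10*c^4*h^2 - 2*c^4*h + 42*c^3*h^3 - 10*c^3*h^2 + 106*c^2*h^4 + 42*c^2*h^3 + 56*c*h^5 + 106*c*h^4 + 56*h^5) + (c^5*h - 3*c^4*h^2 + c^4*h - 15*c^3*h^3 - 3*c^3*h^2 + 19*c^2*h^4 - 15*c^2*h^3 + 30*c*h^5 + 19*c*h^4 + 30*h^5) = -c^5*h - 13*c^4*h^2 - c^4*h + 27*c^3*h^3 - 13*c^3*h^2 + 125*c^2*h^4 + 27*c^2*h^3 + 86*c*h^5 + 125*c*h^4 + 86*h^5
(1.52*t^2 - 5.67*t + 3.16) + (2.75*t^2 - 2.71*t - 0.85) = 4.27*t^2 - 8.38*t + 2.31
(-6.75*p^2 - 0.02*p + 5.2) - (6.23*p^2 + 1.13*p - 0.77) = -12.98*p^2 - 1.15*p + 5.97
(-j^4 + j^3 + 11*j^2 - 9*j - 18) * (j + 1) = -j^5 + 12*j^3 + 2*j^2 - 27*j - 18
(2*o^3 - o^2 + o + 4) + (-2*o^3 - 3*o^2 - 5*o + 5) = -4*o^2 - 4*o + 9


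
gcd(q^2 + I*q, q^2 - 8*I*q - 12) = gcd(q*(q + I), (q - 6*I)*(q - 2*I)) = 1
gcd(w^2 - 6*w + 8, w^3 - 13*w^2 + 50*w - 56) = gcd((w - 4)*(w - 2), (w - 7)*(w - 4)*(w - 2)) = w^2 - 6*w + 8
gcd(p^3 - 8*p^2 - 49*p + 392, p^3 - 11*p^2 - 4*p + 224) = p^2 - 15*p + 56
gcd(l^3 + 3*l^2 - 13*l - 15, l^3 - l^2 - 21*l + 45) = l^2 + 2*l - 15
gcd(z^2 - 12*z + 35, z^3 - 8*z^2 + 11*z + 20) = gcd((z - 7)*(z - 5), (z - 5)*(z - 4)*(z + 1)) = z - 5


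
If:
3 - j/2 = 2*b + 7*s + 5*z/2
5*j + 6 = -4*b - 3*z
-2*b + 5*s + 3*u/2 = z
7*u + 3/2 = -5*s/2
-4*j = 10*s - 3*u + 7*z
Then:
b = 643/1868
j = -798/467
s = 439/1401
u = -457/1401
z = 545/1401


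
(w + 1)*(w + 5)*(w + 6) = w^3 + 12*w^2 + 41*w + 30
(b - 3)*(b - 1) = b^2 - 4*b + 3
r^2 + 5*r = r*(r + 5)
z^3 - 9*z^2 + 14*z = z*(z - 7)*(z - 2)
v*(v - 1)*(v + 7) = v^3 + 6*v^2 - 7*v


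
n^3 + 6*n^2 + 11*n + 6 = (n + 1)*(n + 2)*(n + 3)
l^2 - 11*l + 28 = (l - 7)*(l - 4)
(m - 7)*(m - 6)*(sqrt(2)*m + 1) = sqrt(2)*m^3 - 13*sqrt(2)*m^2 + m^2 - 13*m + 42*sqrt(2)*m + 42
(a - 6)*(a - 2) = a^2 - 8*a + 12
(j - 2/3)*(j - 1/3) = j^2 - j + 2/9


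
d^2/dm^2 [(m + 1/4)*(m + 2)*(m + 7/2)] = 6*m + 23/2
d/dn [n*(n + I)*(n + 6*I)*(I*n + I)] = 4*I*n^3 + n^2*(-21 + 3*I) + n*(-14 - 12*I) - 6*I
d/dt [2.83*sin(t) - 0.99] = 2.83*cos(t)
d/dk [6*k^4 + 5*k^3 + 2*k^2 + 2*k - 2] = 24*k^3 + 15*k^2 + 4*k + 2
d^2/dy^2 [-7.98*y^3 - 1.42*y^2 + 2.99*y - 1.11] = -47.88*y - 2.84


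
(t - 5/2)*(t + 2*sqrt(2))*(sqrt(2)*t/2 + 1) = sqrt(2)*t^3/2 - 5*sqrt(2)*t^2/4 + 3*t^2 - 15*t/2 + 2*sqrt(2)*t - 5*sqrt(2)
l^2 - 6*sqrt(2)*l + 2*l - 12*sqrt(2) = (l + 2)*(l - 6*sqrt(2))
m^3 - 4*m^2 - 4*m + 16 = (m - 4)*(m - 2)*(m + 2)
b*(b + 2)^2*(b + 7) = b^4 + 11*b^3 + 32*b^2 + 28*b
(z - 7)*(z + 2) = z^2 - 5*z - 14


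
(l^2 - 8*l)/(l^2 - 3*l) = (l - 8)/(l - 3)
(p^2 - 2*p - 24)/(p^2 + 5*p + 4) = (p - 6)/(p + 1)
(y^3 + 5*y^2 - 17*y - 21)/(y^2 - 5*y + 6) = (y^2 + 8*y + 7)/(y - 2)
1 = 1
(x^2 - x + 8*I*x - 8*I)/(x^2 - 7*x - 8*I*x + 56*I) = (x^2 - x + 8*I*x - 8*I)/(x^2 - 7*x - 8*I*x + 56*I)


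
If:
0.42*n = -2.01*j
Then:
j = -0.208955223880597*n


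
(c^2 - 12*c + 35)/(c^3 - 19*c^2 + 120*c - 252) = (c - 5)/(c^2 - 12*c + 36)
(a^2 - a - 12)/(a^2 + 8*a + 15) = (a - 4)/(a + 5)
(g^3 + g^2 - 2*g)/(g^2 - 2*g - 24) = g*(-g^2 - g + 2)/(-g^2 + 2*g + 24)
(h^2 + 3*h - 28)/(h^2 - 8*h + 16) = (h + 7)/(h - 4)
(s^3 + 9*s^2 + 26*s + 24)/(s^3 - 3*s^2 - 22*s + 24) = (s^2 + 5*s + 6)/(s^2 - 7*s + 6)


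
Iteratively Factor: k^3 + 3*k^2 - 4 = (k - 1)*(k^2 + 4*k + 4) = (k - 1)*(k + 2)*(k + 2)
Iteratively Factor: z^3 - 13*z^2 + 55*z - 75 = (z - 5)*(z^2 - 8*z + 15) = (z - 5)*(z - 3)*(z - 5)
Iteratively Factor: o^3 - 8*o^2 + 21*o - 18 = (o - 3)*(o^2 - 5*o + 6) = (o - 3)^2*(o - 2)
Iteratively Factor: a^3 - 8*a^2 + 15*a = (a)*(a^2 - 8*a + 15) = a*(a - 5)*(a - 3)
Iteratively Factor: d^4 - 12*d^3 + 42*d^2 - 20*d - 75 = (d - 5)*(d^3 - 7*d^2 + 7*d + 15) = (d - 5)*(d + 1)*(d^2 - 8*d + 15) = (d - 5)*(d - 3)*(d + 1)*(d - 5)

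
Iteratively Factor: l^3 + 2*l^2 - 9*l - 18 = (l + 2)*(l^2 - 9) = (l - 3)*(l + 2)*(l + 3)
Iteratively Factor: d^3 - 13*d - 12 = (d + 1)*(d^2 - d - 12) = (d + 1)*(d + 3)*(d - 4)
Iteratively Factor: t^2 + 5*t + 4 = (t + 1)*(t + 4)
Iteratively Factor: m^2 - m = (m - 1)*(m)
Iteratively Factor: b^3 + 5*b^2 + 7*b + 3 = (b + 3)*(b^2 + 2*b + 1) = (b + 1)*(b + 3)*(b + 1)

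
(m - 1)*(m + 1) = m^2 - 1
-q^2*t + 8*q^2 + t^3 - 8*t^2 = (-q + t)*(q + t)*(t - 8)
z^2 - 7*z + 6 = (z - 6)*(z - 1)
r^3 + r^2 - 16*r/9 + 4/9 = (r - 2/3)*(r - 1/3)*(r + 2)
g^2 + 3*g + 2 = (g + 1)*(g + 2)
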